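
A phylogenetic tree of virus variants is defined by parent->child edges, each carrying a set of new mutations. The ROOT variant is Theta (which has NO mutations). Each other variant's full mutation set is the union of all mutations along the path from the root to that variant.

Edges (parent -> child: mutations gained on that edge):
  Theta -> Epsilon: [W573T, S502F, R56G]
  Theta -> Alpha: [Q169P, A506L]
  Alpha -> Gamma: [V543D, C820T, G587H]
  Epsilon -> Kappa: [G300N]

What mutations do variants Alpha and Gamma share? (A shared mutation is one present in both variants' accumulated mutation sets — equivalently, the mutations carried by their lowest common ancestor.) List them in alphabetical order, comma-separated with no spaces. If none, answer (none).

Accumulating mutations along path to Alpha:
  At Theta: gained [] -> total []
  At Alpha: gained ['Q169P', 'A506L'] -> total ['A506L', 'Q169P']
Mutations(Alpha) = ['A506L', 'Q169P']
Accumulating mutations along path to Gamma:
  At Theta: gained [] -> total []
  At Alpha: gained ['Q169P', 'A506L'] -> total ['A506L', 'Q169P']
  At Gamma: gained ['V543D', 'C820T', 'G587H'] -> total ['A506L', 'C820T', 'G587H', 'Q169P', 'V543D']
Mutations(Gamma) = ['A506L', 'C820T', 'G587H', 'Q169P', 'V543D']
Intersection: ['A506L', 'Q169P'] ∩ ['A506L', 'C820T', 'G587H', 'Q169P', 'V543D'] = ['A506L', 'Q169P']

Answer: A506L,Q169P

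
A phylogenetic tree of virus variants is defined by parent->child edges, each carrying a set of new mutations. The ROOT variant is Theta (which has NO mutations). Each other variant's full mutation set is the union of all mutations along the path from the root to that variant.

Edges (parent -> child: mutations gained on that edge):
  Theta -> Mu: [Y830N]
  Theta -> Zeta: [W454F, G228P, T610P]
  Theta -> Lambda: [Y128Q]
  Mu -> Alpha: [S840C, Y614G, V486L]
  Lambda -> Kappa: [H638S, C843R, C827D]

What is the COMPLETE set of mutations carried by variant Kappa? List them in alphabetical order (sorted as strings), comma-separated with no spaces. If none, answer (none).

Answer: C827D,C843R,H638S,Y128Q

Derivation:
At Theta: gained [] -> total []
At Lambda: gained ['Y128Q'] -> total ['Y128Q']
At Kappa: gained ['H638S', 'C843R', 'C827D'] -> total ['C827D', 'C843R', 'H638S', 'Y128Q']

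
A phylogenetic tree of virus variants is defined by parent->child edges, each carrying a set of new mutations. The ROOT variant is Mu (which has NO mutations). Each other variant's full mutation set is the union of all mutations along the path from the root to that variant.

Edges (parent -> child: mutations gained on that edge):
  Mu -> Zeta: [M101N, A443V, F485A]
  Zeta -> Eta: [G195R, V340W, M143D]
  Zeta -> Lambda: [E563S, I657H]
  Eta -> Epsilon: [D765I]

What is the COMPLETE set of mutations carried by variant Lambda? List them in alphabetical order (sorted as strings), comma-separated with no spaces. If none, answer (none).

Answer: A443V,E563S,F485A,I657H,M101N

Derivation:
At Mu: gained [] -> total []
At Zeta: gained ['M101N', 'A443V', 'F485A'] -> total ['A443V', 'F485A', 'M101N']
At Lambda: gained ['E563S', 'I657H'] -> total ['A443V', 'E563S', 'F485A', 'I657H', 'M101N']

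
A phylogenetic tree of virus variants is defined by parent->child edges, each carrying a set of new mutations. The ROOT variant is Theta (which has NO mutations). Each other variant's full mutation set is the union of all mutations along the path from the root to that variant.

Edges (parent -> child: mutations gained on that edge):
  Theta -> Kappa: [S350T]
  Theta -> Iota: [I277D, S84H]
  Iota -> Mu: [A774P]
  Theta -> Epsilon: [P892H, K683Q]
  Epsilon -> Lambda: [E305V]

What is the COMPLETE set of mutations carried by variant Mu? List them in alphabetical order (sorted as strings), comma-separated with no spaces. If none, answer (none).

Answer: A774P,I277D,S84H

Derivation:
At Theta: gained [] -> total []
At Iota: gained ['I277D', 'S84H'] -> total ['I277D', 'S84H']
At Mu: gained ['A774P'] -> total ['A774P', 'I277D', 'S84H']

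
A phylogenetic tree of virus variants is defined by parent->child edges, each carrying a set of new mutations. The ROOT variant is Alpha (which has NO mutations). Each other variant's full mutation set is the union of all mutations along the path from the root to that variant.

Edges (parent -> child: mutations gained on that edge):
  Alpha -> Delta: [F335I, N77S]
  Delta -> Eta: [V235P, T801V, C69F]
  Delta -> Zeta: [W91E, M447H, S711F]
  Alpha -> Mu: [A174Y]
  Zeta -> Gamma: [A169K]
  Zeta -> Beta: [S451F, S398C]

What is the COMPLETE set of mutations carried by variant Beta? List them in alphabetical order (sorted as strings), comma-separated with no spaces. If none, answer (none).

At Alpha: gained [] -> total []
At Delta: gained ['F335I', 'N77S'] -> total ['F335I', 'N77S']
At Zeta: gained ['W91E', 'M447H', 'S711F'] -> total ['F335I', 'M447H', 'N77S', 'S711F', 'W91E']
At Beta: gained ['S451F', 'S398C'] -> total ['F335I', 'M447H', 'N77S', 'S398C', 'S451F', 'S711F', 'W91E']

Answer: F335I,M447H,N77S,S398C,S451F,S711F,W91E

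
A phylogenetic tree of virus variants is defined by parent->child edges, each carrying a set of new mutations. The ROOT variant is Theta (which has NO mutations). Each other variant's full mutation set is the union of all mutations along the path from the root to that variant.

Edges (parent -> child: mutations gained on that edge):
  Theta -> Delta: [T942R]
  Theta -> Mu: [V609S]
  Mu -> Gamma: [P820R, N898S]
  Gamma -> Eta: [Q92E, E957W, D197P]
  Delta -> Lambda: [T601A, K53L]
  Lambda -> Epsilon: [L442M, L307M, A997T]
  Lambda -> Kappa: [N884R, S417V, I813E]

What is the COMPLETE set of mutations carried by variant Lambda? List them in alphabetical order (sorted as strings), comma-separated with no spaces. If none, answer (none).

Answer: K53L,T601A,T942R

Derivation:
At Theta: gained [] -> total []
At Delta: gained ['T942R'] -> total ['T942R']
At Lambda: gained ['T601A', 'K53L'] -> total ['K53L', 'T601A', 'T942R']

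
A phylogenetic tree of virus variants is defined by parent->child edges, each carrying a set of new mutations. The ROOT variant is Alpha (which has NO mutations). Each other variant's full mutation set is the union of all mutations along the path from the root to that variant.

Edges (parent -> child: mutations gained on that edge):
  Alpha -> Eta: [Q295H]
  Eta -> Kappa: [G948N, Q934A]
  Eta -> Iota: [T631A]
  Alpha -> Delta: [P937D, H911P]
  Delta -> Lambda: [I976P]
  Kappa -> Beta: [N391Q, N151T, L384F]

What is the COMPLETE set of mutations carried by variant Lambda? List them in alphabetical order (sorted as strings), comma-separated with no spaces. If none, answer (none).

At Alpha: gained [] -> total []
At Delta: gained ['P937D', 'H911P'] -> total ['H911P', 'P937D']
At Lambda: gained ['I976P'] -> total ['H911P', 'I976P', 'P937D']

Answer: H911P,I976P,P937D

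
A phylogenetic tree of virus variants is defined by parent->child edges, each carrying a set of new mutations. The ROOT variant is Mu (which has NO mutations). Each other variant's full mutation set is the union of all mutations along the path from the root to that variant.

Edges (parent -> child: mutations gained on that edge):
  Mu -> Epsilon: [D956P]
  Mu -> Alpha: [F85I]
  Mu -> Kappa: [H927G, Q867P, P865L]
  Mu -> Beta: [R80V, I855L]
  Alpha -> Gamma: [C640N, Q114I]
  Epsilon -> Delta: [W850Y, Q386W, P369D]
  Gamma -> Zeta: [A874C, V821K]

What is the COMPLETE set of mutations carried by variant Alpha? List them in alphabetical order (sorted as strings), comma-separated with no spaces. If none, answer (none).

Answer: F85I

Derivation:
At Mu: gained [] -> total []
At Alpha: gained ['F85I'] -> total ['F85I']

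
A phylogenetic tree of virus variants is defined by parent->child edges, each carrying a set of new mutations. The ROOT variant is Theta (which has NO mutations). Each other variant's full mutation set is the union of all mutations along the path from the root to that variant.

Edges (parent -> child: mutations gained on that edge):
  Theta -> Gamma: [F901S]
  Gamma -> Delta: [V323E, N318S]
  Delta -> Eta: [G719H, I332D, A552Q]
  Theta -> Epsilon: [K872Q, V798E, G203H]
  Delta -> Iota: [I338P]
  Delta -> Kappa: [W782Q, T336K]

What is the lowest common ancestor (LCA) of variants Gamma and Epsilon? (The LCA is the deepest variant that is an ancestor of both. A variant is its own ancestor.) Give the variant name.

Answer: Theta

Derivation:
Path from root to Gamma: Theta -> Gamma
  ancestors of Gamma: {Theta, Gamma}
Path from root to Epsilon: Theta -> Epsilon
  ancestors of Epsilon: {Theta, Epsilon}
Common ancestors: {Theta}
Walk up from Epsilon: Epsilon (not in ancestors of Gamma), Theta (in ancestors of Gamma)
Deepest common ancestor (LCA) = Theta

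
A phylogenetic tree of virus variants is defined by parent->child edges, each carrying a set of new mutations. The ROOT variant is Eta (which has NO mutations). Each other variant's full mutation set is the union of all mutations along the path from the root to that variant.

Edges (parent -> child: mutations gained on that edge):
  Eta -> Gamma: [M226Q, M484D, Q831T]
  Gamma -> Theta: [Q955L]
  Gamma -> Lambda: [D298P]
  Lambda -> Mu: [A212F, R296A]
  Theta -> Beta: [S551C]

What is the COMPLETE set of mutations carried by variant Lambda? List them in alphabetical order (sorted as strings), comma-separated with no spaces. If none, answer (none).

Answer: D298P,M226Q,M484D,Q831T

Derivation:
At Eta: gained [] -> total []
At Gamma: gained ['M226Q', 'M484D', 'Q831T'] -> total ['M226Q', 'M484D', 'Q831T']
At Lambda: gained ['D298P'] -> total ['D298P', 'M226Q', 'M484D', 'Q831T']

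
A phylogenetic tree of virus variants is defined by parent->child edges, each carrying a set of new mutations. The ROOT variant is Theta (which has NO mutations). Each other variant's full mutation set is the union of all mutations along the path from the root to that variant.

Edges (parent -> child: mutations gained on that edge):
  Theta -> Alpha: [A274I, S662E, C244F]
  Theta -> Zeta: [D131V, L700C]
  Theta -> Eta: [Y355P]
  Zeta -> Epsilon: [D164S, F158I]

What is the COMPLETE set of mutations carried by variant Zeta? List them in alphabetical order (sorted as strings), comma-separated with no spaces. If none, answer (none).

Answer: D131V,L700C

Derivation:
At Theta: gained [] -> total []
At Zeta: gained ['D131V', 'L700C'] -> total ['D131V', 'L700C']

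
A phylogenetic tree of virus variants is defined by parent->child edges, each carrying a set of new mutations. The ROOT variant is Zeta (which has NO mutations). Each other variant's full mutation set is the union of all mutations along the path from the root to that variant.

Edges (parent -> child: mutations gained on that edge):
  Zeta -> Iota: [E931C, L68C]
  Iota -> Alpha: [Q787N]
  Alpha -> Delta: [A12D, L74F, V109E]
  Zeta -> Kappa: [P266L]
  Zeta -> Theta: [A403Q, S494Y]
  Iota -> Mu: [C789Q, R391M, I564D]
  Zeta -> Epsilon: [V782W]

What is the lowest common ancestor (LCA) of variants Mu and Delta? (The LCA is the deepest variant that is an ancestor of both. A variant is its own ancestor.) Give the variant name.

Path from root to Mu: Zeta -> Iota -> Mu
  ancestors of Mu: {Zeta, Iota, Mu}
Path from root to Delta: Zeta -> Iota -> Alpha -> Delta
  ancestors of Delta: {Zeta, Iota, Alpha, Delta}
Common ancestors: {Zeta, Iota}
Walk up from Delta: Delta (not in ancestors of Mu), Alpha (not in ancestors of Mu), Iota (in ancestors of Mu), Zeta (in ancestors of Mu)
Deepest common ancestor (LCA) = Iota

Answer: Iota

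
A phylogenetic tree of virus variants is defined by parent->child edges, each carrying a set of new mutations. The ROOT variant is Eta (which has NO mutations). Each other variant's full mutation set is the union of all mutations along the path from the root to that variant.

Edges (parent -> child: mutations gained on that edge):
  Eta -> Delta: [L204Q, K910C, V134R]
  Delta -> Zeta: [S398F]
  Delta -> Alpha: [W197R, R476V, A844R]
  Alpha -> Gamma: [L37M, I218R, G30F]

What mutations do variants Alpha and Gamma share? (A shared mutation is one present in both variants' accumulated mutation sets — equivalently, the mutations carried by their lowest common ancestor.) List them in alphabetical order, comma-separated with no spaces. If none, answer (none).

Accumulating mutations along path to Alpha:
  At Eta: gained [] -> total []
  At Delta: gained ['L204Q', 'K910C', 'V134R'] -> total ['K910C', 'L204Q', 'V134R']
  At Alpha: gained ['W197R', 'R476V', 'A844R'] -> total ['A844R', 'K910C', 'L204Q', 'R476V', 'V134R', 'W197R']
Mutations(Alpha) = ['A844R', 'K910C', 'L204Q', 'R476V', 'V134R', 'W197R']
Accumulating mutations along path to Gamma:
  At Eta: gained [] -> total []
  At Delta: gained ['L204Q', 'K910C', 'V134R'] -> total ['K910C', 'L204Q', 'V134R']
  At Alpha: gained ['W197R', 'R476V', 'A844R'] -> total ['A844R', 'K910C', 'L204Q', 'R476V', 'V134R', 'W197R']
  At Gamma: gained ['L37M', 'I218R', 'G30F'] -> total ['A844R', 'G30F', 'I218R', 'K910C', 'L204Q', 'L37M', 'R476V', 'V134R', 'W197R']
Mutations(Gamma) = ['A844R', 'G30F', 'I218R', 'K910C', 'L204Q', 'L37M', 'R476V', 'V134R', 'W197R']
Intersection: ['A844R', 'K910C', 'L204Q', 'R476V', 'V134R', 'W197R'] ∩ ['A844R', 'G30F', 'I218R', 'K910C', 'L204Q', 'L37M', 'R476V', 'V134R', 'W197R'] = ['A844R', 'K910C', 'L204Q', 'R476V', 'V134R', 'W197R']

Answer: A844R,K910C,L204Q,R476V,V134R,W197R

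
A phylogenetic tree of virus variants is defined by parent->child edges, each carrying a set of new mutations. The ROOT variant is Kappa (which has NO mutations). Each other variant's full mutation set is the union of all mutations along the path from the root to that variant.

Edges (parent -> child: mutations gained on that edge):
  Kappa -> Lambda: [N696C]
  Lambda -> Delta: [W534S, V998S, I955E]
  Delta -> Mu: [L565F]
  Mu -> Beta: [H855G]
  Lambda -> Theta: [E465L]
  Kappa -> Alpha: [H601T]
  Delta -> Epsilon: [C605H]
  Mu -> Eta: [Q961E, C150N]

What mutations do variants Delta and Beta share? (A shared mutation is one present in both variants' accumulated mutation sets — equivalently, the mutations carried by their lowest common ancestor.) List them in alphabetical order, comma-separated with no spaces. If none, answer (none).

Accumulating mutations along path to Delta:
  At Kappa: gained [] -> total []
  At Lambda: gained ['N696C'] -> total ['N696C']
  At Delta: gained ['W534S', 'V998S', 'I955E'] -> total ['I955E', 'N696C', 'V998S', 'W534S']
Mutations(Delta) = ['I955E', 'N696C', 'V998S', 'W534S']
Accumulating mutations along path to Beta:
  At Kappa: gained [] -> total []
  At Lambda: gained ['N696C'] -> total ['N696C']
  At Delta: gained ['W534S', 'V998S', 'I955E'] -> total ['I955E', 'N696C', 'V998S', 'W534S']
  At Mu: gained ['L565F'] -> total ['I955E', 'L565F', 'N696C', 'V998S', 'W534S']
  At Beta: gained ['H855G'] -> total ['H855G', 'I955E', 'L565F', 'N696C', 'V998S', 'W534S']
Mutations(Beta) = ['H855G', 'I955E', 'L565F', 'N696C', 'V998S', 'W534S']
Intersection: ['I955E', 'N696C', 'V998S', 'W534S'] ∩ ['H855G', 'I955E', 'L565F', 'N696C', 'V998S', 'W534S'] = ['I955E', 'N696C', 'V998S', 'W534S']

Answer: I955E,N696C,V998S,W534S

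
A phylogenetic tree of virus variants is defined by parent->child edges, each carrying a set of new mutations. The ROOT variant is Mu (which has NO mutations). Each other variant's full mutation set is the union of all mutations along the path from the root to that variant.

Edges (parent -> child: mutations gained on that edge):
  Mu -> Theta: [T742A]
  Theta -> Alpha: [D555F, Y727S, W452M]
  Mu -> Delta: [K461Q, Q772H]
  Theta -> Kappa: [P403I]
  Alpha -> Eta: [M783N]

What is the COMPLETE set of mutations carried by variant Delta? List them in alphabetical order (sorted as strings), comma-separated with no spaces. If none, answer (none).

At Mu: gained [] -> total []
At Delta: gained ['K461Q', 'Q772H'] -> total ['K461Q', 'Q772H']

Answer: K461Q,Q772H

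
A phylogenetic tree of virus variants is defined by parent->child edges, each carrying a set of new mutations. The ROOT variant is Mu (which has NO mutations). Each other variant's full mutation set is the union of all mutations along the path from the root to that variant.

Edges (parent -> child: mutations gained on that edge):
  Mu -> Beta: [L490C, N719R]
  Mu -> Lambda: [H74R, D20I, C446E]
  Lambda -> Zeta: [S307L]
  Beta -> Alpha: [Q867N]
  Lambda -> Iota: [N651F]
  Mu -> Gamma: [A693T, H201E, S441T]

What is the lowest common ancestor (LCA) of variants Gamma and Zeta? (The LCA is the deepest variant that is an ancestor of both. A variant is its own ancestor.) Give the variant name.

Answer: Mu

Derivation:
Path from root to Gamma: Mu -> Gamma
  ancestors of Gamma: {Mu, Gamma}
Path from root to Zeta: Mu -> Lambda -> Zeta
  ancestors of Zeta: {Mu, Lambda, Zeta}
Common ancestors: {Mu}
Walk up from Zeta: Zeta (not in ancestors of Gamma), Lambda (not in ancestors of Gamma), Mu (in ancestors of Gamma)
Deepest common ancestor (LCA) = Mu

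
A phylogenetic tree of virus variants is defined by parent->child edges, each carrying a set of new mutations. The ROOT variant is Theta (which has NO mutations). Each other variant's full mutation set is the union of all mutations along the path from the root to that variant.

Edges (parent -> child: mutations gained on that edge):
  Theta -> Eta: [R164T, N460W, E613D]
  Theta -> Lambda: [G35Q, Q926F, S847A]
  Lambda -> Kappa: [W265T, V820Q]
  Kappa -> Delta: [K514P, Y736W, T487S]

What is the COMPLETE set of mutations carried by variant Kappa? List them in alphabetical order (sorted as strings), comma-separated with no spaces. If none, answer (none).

Answer: G35Q,Q926F,S847A,V820Q,W265T

Derivation:
At Theta: gained [] -> total []
At Lambda: gained ['G35Q', 'Q926F', 'S847A'] -> total ['G35Q', 'Q926F', 'S847A']
At Kappa: gained ['W265T', 'V820Q'] -> total ['G35Q', 'Q926F', 'S847A', 'V820Q', 'W265T']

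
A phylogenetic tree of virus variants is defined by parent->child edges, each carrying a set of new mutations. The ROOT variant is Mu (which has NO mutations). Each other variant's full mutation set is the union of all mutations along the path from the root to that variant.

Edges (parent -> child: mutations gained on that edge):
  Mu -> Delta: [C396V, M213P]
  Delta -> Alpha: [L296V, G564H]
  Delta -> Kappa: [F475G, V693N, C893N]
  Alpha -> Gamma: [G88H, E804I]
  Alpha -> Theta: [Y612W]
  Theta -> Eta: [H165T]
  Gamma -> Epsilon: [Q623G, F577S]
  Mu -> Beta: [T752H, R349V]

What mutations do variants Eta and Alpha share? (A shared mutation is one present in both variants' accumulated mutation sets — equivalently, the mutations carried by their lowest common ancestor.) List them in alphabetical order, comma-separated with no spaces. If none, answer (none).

Accumulating mutations along path to Eta:
  At Mu: gained [] -> total []
  At Delta: gained ['C396V', 'M213P'] -> total ['C396V', 'M213P']
  At Alpha: gained ['L296V', 'G564H'] -> total ['C396V', 'G564H', 'L296V', 'M213P']
  At Theta: gained ['Y612W'] -> total ['C396V', 'G564H', 'L296V', 'M213P', 'Y612W']
  At Eta: gained ['H165T'] -> total ['C396V', 'G564H', 'H165T', 'L296V', 'M213P', 'Y612W']
Mutations(Eta) = ['C396V', 'G564H', 'H165T', 'L296V', 'M213P', 'Y612W']
Accumulating mutations along path to Alpha:
  At Mu: gained [] -> total []
  At Delta: gained ['C396V', 'M213P'] -> total ['C396V', 'M213P']
  At Alpha: gained ['L296V', 'G564H'] -> total ['C396V', 'G564H', 'L296V', 'M213P']
Mutations(Alpha) = ['C396V', 'G564H', 'L296V', 'M213P']
Intersection: ['C396V', 'G564H', 'H165T', 'L296V', 'M213P', 'Y612W'] ∩ ['C396V', 'G564H', 'L296V', 'M213P'] = ['C396V', 'G564H', 'L296V', 'M213P']

Answer: C396V,G564H,L296V,M213P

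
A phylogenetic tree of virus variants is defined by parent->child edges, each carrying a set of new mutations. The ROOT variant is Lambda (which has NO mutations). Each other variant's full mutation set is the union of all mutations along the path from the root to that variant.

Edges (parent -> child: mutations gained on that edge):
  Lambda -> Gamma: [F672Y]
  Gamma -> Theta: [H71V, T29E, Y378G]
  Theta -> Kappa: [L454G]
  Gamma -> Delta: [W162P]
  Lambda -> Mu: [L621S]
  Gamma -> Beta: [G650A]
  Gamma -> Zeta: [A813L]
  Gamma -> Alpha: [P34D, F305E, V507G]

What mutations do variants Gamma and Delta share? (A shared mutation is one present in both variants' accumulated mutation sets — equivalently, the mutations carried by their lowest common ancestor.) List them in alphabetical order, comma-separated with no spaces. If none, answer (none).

Answer: F672Y

Derivation:
Accumulating mutations along path to Gamma:
  At Lambda: gained [] -> total []
  At Gamma: gained ['F672Y'] -> total ['F672Y']
Mutations(Gamma) = ['F672Y']
Accumulating mutations along path to Delta:
  At Lambda: gained [] -> total []
  At Gamma: gained ['F672Y'] -> total ['F672Y']
  At Delta: gained ['W162P'] -> total ['F672Y', 'W162P']
Mutations(Delta) = ['F672Y', 'W162P']
Intersection: ['F672Y'] ∩ ['F672Y', 'W162P'] = ['F672Y']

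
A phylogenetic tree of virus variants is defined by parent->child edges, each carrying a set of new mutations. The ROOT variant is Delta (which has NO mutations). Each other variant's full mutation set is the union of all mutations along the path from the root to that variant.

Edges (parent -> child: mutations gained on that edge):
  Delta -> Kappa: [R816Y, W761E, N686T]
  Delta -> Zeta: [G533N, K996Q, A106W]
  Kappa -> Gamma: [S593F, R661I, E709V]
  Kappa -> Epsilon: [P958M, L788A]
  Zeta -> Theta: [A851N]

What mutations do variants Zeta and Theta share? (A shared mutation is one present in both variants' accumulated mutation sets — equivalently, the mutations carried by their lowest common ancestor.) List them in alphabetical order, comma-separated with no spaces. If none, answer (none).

Answer: A106W,G533N,K996Q

Derivation:
Accumulating mutations along path to Zeta:
  At Delta: gained [] -> total []
  At Zeta: gained ['G533N', 'K996Q', 'A106W'] -> total ['A106W', 'G533N', 'K996Q']
Mutations(Zeta) = ['A106W', 'G533N', 'K996Q']
Accumulating mutations along path to Theta:
  At Delta: gained [] -> total []
  At Zeta: gained ['G533N', 'K996Q', 'A106W'] -> total ['A106W', 'G533N', 'K996Q']
  At Theta: gained ['A851N'] -> total ['A106W', 'A851N', 'G533N', 'K996Q']
Mutations(Theta) = ['A106W', 'A851N', 'G533N', 'K996Q']
Intersection: ['A106W', 'G533N', 'K996Q'] ∩ ['A106W', 'A851N', 'G533N', 'K996Q'] = ['A106W', 'G533N', 'K996Q']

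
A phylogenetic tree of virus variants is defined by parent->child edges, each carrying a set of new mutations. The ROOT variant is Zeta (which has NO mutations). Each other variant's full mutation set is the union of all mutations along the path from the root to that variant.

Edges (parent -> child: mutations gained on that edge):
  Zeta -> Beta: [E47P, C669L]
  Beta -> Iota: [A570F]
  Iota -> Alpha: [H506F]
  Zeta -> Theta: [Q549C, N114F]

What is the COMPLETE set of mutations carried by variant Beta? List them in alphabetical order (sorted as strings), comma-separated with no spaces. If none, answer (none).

Answer: C669L,E47P

Derivation:
At Zeta: gained [] -> total []
At Beta: gained ['E47P', 'C669L'] -> total ['C669L', 'E47P']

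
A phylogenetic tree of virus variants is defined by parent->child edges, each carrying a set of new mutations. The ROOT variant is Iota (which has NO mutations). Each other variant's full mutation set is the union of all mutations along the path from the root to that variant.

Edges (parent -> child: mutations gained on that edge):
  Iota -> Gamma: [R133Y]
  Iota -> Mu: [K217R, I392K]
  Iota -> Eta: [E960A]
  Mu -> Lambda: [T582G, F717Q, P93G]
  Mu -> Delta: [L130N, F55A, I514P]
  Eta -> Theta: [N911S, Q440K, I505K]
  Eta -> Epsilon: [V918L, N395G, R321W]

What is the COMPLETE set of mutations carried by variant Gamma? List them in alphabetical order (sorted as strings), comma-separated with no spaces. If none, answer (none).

Answer: R133Y

Derivation:
At Iota: gained [] -> total []
At Gamma: gained ['R133Y'] -> total ['R133Y']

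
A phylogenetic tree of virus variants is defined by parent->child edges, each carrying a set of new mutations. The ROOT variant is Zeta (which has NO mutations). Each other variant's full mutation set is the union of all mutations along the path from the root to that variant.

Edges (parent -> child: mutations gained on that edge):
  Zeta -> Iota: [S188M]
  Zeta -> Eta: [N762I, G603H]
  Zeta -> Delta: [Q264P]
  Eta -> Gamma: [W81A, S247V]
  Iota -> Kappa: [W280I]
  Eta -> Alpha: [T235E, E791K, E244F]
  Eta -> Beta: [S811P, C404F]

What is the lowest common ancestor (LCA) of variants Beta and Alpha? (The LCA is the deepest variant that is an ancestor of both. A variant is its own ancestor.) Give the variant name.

Path from root to Beta: Zeta -> Eta -> Beta
  ancestors of Beta: {Zeta, Eta, Beta}
Path from root to Alpha: Zeta -> Eta -> Alpha
  ancestors of Alpha: {Zeta, Eta, Alpha}
Common ancestors: {Zeta, Eta}
Walk up from Alpha: Alpha (not in ancestors of Beta), Eta (in ancestors of Beta), Zeta (in ancestors of Beta)
Deepest common ancestor (LCA) = Eta

Answer: Eta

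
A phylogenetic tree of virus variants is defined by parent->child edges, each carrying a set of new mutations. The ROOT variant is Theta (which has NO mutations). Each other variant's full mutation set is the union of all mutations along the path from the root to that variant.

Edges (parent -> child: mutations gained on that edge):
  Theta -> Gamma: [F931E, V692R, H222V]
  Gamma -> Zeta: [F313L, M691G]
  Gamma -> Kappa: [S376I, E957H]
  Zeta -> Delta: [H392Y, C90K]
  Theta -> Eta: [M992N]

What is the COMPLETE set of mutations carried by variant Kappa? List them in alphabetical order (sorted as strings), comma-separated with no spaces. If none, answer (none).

At Theta: gained [] -> total []
At Gamma: gained ['F931E', 'V692R', 'H222V'] -> total ['F931E', 'H222V', 'V692R']
At Kappa: gained ['S376I', 'E957H'] -> total ['E957H', 'F931E', 'H222V', 'S376I', 'V692R']

Answer: E957H,F931E,H222V,S376I,V692R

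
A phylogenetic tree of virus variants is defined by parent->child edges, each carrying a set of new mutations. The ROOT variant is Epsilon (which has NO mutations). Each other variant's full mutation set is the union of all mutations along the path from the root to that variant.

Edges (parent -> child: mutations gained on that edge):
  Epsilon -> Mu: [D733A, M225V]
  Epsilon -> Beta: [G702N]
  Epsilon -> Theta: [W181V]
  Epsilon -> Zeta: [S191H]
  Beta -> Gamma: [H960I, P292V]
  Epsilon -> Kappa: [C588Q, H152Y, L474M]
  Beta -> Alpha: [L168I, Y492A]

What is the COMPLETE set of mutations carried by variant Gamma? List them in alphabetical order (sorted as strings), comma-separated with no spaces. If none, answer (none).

Answer: G702N,H960I,P292V

Derivation:
At Epsilon: gained [] -> total []
At Beta: gained ['G702N'] -> total ['G702N']
At Gamma: gained ['H960I', 'P292V'] -> total ['G702N', 'H960I', 'P292V']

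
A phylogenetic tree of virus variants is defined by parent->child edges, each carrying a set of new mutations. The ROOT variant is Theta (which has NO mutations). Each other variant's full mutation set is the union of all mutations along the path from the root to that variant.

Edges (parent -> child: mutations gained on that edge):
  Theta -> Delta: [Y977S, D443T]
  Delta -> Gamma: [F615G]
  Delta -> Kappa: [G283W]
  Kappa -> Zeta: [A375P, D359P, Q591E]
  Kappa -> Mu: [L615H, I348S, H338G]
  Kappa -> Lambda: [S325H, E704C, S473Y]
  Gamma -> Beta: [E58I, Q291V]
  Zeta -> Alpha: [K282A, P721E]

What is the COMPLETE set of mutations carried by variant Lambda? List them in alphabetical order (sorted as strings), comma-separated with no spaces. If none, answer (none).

Answer: D443T,E704C,G283W,S325H,S473Y,Y977S

Derivation:
At Theta: gained [] -> total []
At Delta: gained ['Y977S', 'D443T'] -> total ['D443T', 'Y977S']
At Kappa: gained ['G283W'] -> total ['D443T', 'G283W', 'Y977S']
At Lambda: gained ['S325H', 'E704C', 'S473Y'] -> total ['D443T', 'E704C', 'G283W', 'S325H', 'S473Y', 'Y977S']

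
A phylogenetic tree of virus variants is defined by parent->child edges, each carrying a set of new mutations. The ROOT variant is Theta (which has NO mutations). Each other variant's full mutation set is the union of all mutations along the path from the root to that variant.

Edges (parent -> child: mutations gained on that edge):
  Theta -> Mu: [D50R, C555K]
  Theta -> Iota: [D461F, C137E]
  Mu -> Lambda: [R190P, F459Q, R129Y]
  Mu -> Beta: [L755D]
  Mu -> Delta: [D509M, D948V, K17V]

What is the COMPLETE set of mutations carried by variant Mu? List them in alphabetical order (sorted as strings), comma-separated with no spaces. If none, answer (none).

At Theta: gained [] -> total []
At Mu: gained ['D50R', 'C555K'] -> total ['C555K', 'D50R']

Answer: C555K,D50R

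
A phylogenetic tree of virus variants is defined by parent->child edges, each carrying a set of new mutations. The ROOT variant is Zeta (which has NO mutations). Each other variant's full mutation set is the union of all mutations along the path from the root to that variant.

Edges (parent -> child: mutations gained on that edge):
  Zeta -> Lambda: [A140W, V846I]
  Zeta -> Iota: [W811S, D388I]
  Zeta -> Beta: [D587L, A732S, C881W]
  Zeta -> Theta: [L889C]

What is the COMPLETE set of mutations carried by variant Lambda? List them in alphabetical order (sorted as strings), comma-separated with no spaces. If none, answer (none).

Answer: A140W,V846I

Derivation:
At Zeta: gained [] -> total []
At Lambda: gained ['A140W', 'V846I'] -> total ['A140W', 'V846I']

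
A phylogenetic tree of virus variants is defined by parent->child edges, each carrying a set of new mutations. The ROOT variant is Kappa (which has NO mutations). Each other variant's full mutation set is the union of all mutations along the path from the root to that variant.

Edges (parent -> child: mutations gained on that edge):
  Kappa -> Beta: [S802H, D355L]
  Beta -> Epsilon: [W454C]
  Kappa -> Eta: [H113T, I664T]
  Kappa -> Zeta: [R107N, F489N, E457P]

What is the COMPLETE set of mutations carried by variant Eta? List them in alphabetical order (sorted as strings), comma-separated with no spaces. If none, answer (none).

Answer: H113T,I664T

Derivation:
At Kappa: gained [] -> total []
At Eta: gained ['H113T', 'I664T'] -> total ['H113T', 'I664T']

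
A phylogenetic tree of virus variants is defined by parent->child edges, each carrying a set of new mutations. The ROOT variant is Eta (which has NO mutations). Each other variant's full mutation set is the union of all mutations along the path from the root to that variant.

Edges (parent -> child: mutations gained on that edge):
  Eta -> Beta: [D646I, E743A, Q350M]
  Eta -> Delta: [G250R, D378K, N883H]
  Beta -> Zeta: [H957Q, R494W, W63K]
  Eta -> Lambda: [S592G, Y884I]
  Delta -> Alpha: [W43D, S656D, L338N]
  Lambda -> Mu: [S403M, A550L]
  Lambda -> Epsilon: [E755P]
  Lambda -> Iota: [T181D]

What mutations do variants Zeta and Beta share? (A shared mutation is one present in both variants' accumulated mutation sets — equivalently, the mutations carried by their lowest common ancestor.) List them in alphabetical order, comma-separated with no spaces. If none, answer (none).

Accumulating mutations along path to Zeta:
  At Eta: gained [] -> total []
  At Beta: gained ['D646I', 'E743A', 'Q350M'] -> total ['D646I', 'E743A', 'Q350M']
  At Zeta: gained ['H957Q', 'R494W', 'W63K'] -> total ['D646I', 'E743A', 'H957Q', 'Q350M', 'R494W', 'W63K']
Mutations(Zeta) = ['D646I', 'E743A', 'H957Q', 'Q350M', 'R494W', 'W63K']
Accumulating mutations along path to Beta:
  At Eta: gained [] -> total []
  At Beta: gained ['D646I', 'E743A', 'Q350M'] -> total ['D646I', 'E743A', 'Q350M']
Mutations(Beta) = ['D646I', 'E743A', 'Q350M']
Intersection: ['D646I', 'E743A', 'H957Q', 'Q350M', 'R494W', 'W63K'] ∩ ['D646I', 'E743A', 'Q350M'] = ['D646I', 'E743A', 'Q350M']

Answer: D646I,E743A,Q350M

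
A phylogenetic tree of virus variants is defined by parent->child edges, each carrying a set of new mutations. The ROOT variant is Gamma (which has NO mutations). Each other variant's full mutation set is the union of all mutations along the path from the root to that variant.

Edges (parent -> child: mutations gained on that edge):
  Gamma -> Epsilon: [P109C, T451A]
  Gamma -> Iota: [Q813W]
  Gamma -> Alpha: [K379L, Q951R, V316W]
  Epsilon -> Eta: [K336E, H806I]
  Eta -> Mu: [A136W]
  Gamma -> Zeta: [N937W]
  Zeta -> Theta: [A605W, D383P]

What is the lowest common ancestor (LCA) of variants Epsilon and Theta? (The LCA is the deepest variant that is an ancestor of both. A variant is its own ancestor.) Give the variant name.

Answer: Gamma

Derivation:
Path from root to Epsilon: Gamma -> Epsilon
  ancestors of Epsilon: {Gamma, Epsilon}
Path from root to Theta: Gamma -> Zeta -> Theta
  ancestors of Theta: {Gamma, Zeta, Theta}
Common ancestors: {Gamma}
Walk up from Theta: Theta (not in ancestors of Epsilon), Zeta (not in ancestors of Epsilon), Gamma (in ancestors of Epsilon)
Deepest common ancestor (LCA) = Gamma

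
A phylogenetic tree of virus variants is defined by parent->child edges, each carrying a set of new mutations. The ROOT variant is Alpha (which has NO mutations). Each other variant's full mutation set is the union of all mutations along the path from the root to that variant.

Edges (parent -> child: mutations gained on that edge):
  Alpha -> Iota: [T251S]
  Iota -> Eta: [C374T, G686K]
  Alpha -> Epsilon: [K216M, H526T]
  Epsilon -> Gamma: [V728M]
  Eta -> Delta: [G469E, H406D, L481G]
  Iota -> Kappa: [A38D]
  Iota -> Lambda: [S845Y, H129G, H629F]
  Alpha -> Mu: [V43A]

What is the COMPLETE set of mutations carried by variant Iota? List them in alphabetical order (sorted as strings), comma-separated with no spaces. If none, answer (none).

At Alpha: gained [] -> total []
At Iota: gained ['T251S'] -> total ['T251S']

Answer: T251S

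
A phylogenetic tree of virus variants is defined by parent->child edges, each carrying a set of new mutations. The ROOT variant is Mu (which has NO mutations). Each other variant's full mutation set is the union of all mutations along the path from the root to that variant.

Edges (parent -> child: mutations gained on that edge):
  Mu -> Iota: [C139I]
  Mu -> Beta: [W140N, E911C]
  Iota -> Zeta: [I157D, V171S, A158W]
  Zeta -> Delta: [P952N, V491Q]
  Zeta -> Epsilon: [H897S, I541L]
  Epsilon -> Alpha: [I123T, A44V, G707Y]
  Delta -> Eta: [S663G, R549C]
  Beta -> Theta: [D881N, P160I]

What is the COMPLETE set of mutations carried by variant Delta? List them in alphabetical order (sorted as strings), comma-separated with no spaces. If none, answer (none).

Answer: A158W,C139I,I157D,P952N,V171S,V491Q

Derivation:
At Mu: gained [] -> total []
At Iota: gained ['C139I'] -> total ['C139I']
At Zeta: gained ['I157D', 'V171S', 'A158W'] -> total ['A158W', 'C139I', 'I157D', 'V171S']
At Delta: gained ['P952N', 'V491Q'] -> total ['A158W', 'C139I', 'I157D', 'P952N', 'V171S', 'V491Q']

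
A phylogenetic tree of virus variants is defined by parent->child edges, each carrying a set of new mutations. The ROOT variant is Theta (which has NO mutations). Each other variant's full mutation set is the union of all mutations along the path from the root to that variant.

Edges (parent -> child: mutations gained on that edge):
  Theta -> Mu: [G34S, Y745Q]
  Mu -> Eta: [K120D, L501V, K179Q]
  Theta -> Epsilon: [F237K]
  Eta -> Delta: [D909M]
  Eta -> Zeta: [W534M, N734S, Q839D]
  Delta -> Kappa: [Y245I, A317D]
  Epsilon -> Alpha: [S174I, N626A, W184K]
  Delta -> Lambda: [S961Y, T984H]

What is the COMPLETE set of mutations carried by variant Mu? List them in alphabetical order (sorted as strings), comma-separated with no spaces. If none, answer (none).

Answer: G34S,Y745Q

Derivation:
At Theta: gained [] -> total []
At Mu: gained ['G34S', 'Y745Q'] -> total ['G34S', 'Y745Q']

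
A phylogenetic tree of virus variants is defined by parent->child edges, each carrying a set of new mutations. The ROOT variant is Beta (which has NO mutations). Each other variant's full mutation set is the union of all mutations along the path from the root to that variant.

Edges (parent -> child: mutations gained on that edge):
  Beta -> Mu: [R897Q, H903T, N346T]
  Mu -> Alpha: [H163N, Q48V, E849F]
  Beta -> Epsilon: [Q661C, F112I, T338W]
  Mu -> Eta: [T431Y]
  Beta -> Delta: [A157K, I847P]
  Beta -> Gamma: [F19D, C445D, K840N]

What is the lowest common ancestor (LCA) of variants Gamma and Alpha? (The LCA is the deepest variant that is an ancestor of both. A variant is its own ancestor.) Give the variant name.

Answer: Beta

Derivation:
Path from root to Gamma: Beta -> Gamma
  ancestors of Gamma: {Beta, Gamma}
Path from root to Alpha: Beta -> Mu -> Alpha
  ancestors of Alpha: {Beta, Mu, Alpha}
Common ancestors: {Beta}
Walk up from Alpha: Alpha (not in ancestors of Gamma), Mu (not in ancestors of Gamma), Beta (in ancestors of Gamma)
Deepest common ancestor (LCA) = Beta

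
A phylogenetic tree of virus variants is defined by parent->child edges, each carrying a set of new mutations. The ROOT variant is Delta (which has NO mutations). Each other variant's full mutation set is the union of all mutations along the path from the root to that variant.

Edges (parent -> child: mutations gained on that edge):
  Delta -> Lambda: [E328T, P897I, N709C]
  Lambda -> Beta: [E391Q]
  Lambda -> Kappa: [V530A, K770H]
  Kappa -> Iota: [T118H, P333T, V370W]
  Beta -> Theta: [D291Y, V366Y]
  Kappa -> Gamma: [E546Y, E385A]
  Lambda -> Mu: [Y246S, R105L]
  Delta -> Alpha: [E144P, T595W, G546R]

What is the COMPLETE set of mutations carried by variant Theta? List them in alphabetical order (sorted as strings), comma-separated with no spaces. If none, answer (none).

Answer: D291Y,E328T,E391Q,N709C,P897I,V366Y

Derivation:
At Delta: gained [] -> total []
At Lambda: gained ['E328T', 'P897I', 'N709C'] -> total ['E328T', 'N709C', 'P897I']
At Beta: gained ['E391Q'] -> total ['E328T', 'E391Q', 'N709C', 'P897I']
At Theta: gained ['D291Y', 'V366Y'] -> total ['D291Y', 'E328T', 'E391Q', 'N709C', 'P897I', 'V366Y']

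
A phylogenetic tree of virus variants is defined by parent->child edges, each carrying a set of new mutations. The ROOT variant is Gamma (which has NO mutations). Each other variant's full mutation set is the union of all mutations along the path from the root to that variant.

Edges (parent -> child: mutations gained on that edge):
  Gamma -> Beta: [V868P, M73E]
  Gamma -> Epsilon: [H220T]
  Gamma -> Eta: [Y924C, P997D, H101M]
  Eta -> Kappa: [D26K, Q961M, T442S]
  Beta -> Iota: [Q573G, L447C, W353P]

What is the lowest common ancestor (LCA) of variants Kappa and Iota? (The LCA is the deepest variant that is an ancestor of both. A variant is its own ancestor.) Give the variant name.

Path from root to Kappa: Gamma -> Eta -> Kappa
  ancestors of Kappa: {Gamma, Eta, Kappa}
Path from root to Iota: Gamma -> Beta -> Iota
  ancestors of Iota: {Gamma, Beta, Iota}
Common ancestors: {Gamma}
Walk up from Iota: Iota (not in ancestors of Kappa), Beta (not in ancestors of Kappa), Gamma (in ancestors of Kappa)
Deepest common ancestor (LCA) = Gamma

Answer: Gamma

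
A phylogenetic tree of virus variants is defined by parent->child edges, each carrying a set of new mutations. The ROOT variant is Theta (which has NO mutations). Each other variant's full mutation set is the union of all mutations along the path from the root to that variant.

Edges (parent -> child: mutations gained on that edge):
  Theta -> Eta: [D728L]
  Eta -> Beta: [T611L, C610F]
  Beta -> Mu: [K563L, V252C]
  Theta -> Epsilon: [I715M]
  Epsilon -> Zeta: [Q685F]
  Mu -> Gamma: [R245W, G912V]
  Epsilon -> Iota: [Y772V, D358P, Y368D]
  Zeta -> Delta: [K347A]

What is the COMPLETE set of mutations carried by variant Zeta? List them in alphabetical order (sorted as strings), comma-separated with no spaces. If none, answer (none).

At Theta: gained [] -> total []
At Epsilon: gained ['I715M'] -> total ['I715M']
At Zeta: gained ['Q685F'] -> total ['I715M', 'Q685F']

Answer: I715M,Q685F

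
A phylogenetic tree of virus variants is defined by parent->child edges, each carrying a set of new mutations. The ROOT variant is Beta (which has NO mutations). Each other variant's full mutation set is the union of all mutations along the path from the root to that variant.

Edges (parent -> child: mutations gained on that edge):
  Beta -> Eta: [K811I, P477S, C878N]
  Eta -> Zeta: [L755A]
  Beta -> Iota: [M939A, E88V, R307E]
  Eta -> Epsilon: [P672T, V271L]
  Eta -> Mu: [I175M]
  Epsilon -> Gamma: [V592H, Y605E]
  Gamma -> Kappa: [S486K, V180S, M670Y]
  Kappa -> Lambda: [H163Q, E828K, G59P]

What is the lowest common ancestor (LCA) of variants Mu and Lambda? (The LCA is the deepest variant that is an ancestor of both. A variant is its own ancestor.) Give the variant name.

Answer: Eta

Derivation:
Path from root to Mu: Beta -> Eta -> Mu
  ancestors of Mu: {Beta, Eta, Mu}
Path from root to Lambda: Beta -> Eta -> Epsilon -> Gamma -> Kappa -> Lambda
  ancestors of Lambda: {Beta, Eta, Epsilon, Gamma, Kappa, Lambda}
Common ancestors: {Beta, Eta}
Walk up from Lambda: Lambda (not in ancestors of Mu), Kappa (not in ancestors of Mu), Gamma (not in ancestors of Mu), Epsilon (not in ancestors of Mu), Eta (in ancestors of Mu), Beta (in ancestors of Mu)
Deepest common ancestor (LCA) = Eta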